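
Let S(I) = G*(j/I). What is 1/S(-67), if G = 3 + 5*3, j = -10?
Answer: 67/180 ≈ 0.37222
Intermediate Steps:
G = 18 (G = 3 + 15 = 18)
S(I) = -180/I (S(I) = 18*(-10/I) = -180/I)
1/S(-67) = 1/(-180/(-67)) = 1/(-180*(-1/67)) = 1/(180/67) = 67/180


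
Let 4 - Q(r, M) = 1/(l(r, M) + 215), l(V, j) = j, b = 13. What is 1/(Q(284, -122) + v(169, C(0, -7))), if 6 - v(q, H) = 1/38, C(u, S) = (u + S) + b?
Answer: 3534/35209 ≈ 0.10037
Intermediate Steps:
C(u, S) = 13 + S + u (C(u, S) = (u + S) + 13 = (S + u) + 13 = 13 + S + u)
Q(r, M) = 4 - 1/(215 + M) (Q(r, M) = 4 - 1/(M + 215) = 4 - 1/(215 + M))
v(q, H) = 227/38 (v(q, H) = 6 - 1/38 = 227/38)
1/(Q(284, -122) + v(169, C(0, -7))) = 1/((859 + 4*(-122))/(215 - 122) + 227/38) = 1/((859 - 488)/93 + 227/38) = 1/((1/93)*371 + 227/38) = 1/(371/93 + 227/38) = 1/(35209/3534) = 3534/35209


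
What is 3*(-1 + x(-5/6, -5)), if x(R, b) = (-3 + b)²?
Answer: 189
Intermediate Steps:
3*(-1 + x(-5/6, -5)) = 3*(-1 + (-3 - 5)²) = 3*(-1 + (-8)²) = 3*(-1 + 64) = 3*63 = 189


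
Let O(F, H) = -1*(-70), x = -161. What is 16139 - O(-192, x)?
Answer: 16069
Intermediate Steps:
O(F, H) = 70
16139 - O(-192, x) = 16139 - 1*70 = 16139 - 70 = 16069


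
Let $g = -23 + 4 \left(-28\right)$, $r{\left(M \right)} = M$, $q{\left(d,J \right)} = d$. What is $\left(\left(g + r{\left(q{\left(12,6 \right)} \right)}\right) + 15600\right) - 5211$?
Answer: $10266$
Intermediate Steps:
$g = -135$ ($g = -23 - 112 = -135$)
$\left(\left(g + r{\left(q{\left(12,6 \right)} \right)}\right) + 15600\right) - 5211 = \left(\left(-135 + 12\right) + 15600\right) - 5211 = \left(-123 + 15600\right) - 5211 = 15477 - 5211 = 10266$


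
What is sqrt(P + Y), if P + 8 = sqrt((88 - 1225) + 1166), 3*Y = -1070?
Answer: sqrt(-3282 + 9*sqrt(29))/3 ≈ 18.955*I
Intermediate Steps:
Y = -1070/3 (Y = (1/3)*(-1070) = -1070/3 ≈ -356.67)
P = -8 + sqrt(29) (P = -8 + sqrt((88 - 1225) + 1166) = -8 + sqrt(-1137 + 1166) = -8 + sqrt(29) ≈ -2.6148)
sqrt(P + Y) = sqrt((-8 + sqrt(29)) - 1070/3) = sqrt(-1094/3 + sqrt(29))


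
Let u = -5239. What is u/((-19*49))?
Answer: 5239/931 ≈ 5.6273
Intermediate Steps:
u/((-19*49)) = -5239/((-19*49)) = -5239/(-931) = -5239*(-1/931) = 5239/931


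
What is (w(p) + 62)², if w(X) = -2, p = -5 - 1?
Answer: 3600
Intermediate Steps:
p = -6
(w(p) + 62)² = (-2 + 62)² = 60² = 3600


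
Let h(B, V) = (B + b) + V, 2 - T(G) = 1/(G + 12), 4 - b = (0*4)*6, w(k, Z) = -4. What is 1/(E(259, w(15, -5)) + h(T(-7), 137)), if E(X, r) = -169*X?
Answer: -5/218141 ≈ -2.2921e-5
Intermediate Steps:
b = 4 (b = 4 - 0*4*6 = 4 - 0*6 = 4 - 1*0 = 4 + 0 = 4)
T(G) = 2 - 1/(12 + G) (T(G) = 2 - 1/(G + 12) = 2 - 1/(12 + G))
h(B, V) = 4 + B + V (h(B, V) = (B + 4) + V = (4 + B) + V = 4 + B + V)
1/(E(259, w(15, -5)) + h(T(-7), 137)) = 1/(-169*259 + (4 + (23 + 2*(-7))/(12 - 7) + 137)) = 1/(-43771 + (4 + (23 - 14)/5 + 137)) = 1/(-43771 + (4 + (⅕)*9 + 137)) = 1/(-43771 + (4 + 9/5 + 137)) = 1/(-43771 + 714/5) = 1/(-218141/5) = -5/218141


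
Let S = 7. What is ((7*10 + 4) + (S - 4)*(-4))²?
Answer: 3844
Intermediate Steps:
((7*10 + 4) + (S - 4)*(-4))² = ((7*10 + 4) + (7 - 4)*(-4))² = ((70 + 4) + 3*(-4))² = (74 - 12)² = 62² = 3844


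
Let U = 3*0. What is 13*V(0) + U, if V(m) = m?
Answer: 0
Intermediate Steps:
U = 0
13*V(0) + U = 13*0 + 0 = 0 + 0 = 0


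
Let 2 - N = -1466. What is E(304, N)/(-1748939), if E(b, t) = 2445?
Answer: -2445/1748939 ≈ -0.0013980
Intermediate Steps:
N = 1468 (N = 2 - 1*(-1466) = 2 + 1466 = 1468)
E(304, N)/(-1748939) = 2445/(-1748939) = 2445*(-1/1748939) = -2445/1748939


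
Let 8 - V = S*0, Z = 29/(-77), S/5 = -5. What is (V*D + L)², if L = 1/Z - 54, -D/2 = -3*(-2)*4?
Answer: 163302841/841 ≈ 1.9418e+5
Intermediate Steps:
S = -25 (S = 5*(-5) = -25)
Z = -29/77 (Z = 29*(-1/77) = -29/77 ≈ -0.37662)
D = -48 (D = -2*(-3*(-2))*4 = -12*4 = -2*24 = -48)
V = 8 (V = 8 - (-25)*0 = 8 - 1*0 = 8 + 0 = 8)
L = -1643/29 (L = 1/(-29/77) - 54 = -77/29 - 54 = -1643/29 ≈ -56.655)
(V*D + L)² = (8*(-48) - 1643/29)² = (-384 - 1643/29)² = (-12779/29)² = 163302841/841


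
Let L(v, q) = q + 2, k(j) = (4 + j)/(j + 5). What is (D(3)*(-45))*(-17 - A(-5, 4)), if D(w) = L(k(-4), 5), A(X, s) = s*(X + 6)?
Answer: 6615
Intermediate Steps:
k(j) = (4 + j)/(5 + j)
L(v, q) = 2 + q
A(X, s) = s*(6 + X)
D(w) = 7 (D(w) = 2 + 5 = 7)
(D(3)*(-45))*(-17 - A(-5, 4)) = (7*(-45))*(-17 - 4*(6 - 5)) = -315*(-17 - 4) = -315*(-21) = 6615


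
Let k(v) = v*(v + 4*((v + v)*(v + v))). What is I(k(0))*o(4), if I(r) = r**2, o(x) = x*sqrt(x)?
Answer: 0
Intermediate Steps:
o(x) = x**(3/2)
k(v) = v*(v + 16*v**2) (k(v) = v*(v + 4*((2*v)*(2*v))) = v*(v + 4*(4*v**2)) = v*(v + 16*v**2))
I(k(0))*o(4) = (0**2*(1 + 16*0))**2*4**(3/2) = (0*(1 + 0))**2*8 = (0*1)**2*8 = 0**2*8 = 0*8 = 0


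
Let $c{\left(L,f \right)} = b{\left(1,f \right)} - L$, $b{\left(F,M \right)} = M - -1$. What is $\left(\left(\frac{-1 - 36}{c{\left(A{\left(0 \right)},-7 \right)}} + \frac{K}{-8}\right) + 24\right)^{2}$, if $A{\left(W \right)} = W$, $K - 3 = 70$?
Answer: $\frac{255025}{576} \approx 442.75$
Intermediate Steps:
$K = 73$ ($K = 3 + 70 = 73$)
$b{\left(F,M \right)} = 1 + M$ ($b{\left(F,M \right)} = M + 1 = 1 + M$)
$c{\left(L,f \right)} = 1 + f - L$ ($c{\left(L,f \right)} = \left(1 + f\right) - L = 1 + f - L$)
$\left(\left(\frac{-1 - 36}{c{\left(A{\left(0 \right)},-7 \right)}} + \frac{K}{-8}\right) + 24\right)^{2} = \left(\left(\frac{-1 - 36}{1 - 7 - 0} + \frac{73}{-8}\right) + 24\right)^{2} = \left(\left(- \frac{37}{1 - 7 + 0} + 73 \left(- \frac{1}{8}\right)\right) + 24\right)^{2} = \left(\left(- \frac{37}{-6} - \frac{73}{8}\right) + 24\right)^{2} = \left(\left(\left(-37\right) \left(- \frac{1}{6}\right) - \frac{73}{8}\right) + 24\right)^{2} = \left(\left(\frac{37}{6} - \frac{73}{8}\right) + 24\right)^{2} = \left(- \frac{71}{24} + 24\right)^{2} = \left(\frac{505}{24}\right)^{2} = \frac{255025}{576}$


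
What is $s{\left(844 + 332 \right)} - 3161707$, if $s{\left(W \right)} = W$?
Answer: $-3160531$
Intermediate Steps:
$s{\left(844 + 332 \right)} - 3161707 = \left(844 + 332\right) - 3161707 = 1176 - 3161707 = -3160531$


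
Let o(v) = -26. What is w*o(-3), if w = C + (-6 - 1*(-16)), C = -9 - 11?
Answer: 260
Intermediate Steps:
C = -20
w = -10 (w = -20 + (-6 - 1*(-16)) = -20 + (-6 + 16) = -20 + 10 = -10)
w*o(-3) = -10*(-26) = 260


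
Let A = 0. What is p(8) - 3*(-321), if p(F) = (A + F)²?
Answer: 1027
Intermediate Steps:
p(F) = F² (p(F) = (0 + F)² = F²)
p(8) - 3*(-321) = 8² - 3*(-321) = 64 - 1*(-963) = 64 + 963 = 1027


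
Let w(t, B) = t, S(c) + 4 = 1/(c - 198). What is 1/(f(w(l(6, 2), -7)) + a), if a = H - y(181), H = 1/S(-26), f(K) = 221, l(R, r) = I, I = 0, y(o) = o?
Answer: 897/35656 ≈ 0.025157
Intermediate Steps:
S(c) = -4 + 1/(-198 + c) (S(c) = -4 + 1/(c - 198) = -4 + 1/(-198 + c))
l(R, r) = 0
H = -224/897 (H = 1/((793 - 4*(-26))/(-198 - 26)) = 1/((793 + 104)/(-224)) = 1/(-1/224*897) = 1/(-897/224) = -224/897 ≈ -0.24972)
a = -162581/897 (a = -224/897 - 1*181 = -224/897 - 181 = -162581/897 ≈ -181.25)
1/(f(w(l(6, 2), -7)) + a) = 1/(221 - 162581/897) = 1/(35656/897) = 897/35656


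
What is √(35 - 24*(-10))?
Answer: 5*√11 ≈ 16.583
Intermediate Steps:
√(35 - 24*(-10)) = √(35 + 240) = √275 = 5*√11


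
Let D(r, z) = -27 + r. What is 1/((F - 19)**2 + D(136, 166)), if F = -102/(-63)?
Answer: 441/181294 ≈ 0.0024325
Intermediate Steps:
F = 34/21 (F = -102*(-1/63) = 34/21 ≈ 1.6190)
1/((F - 19)**2 + D(136, 166)) = 1/((34/21 - 19)**2 + (-27 + 136)) = 1/((-365/21)**2 + 109) = 1/(133225/441 + 109) = 1/(181294/441) = 441/181294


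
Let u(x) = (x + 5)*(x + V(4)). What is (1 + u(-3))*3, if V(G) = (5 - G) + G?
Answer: 15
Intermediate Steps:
V(G) = 5
u(x) = (5 + x)² (u(x) = (x + 5)*(x + 5) = (5 + x)*(5 + x) = (5 + x)²)
(1 + u(-3))*3 = (1 + (25 + (-3)² + 10*(-3)))*3 = (1 + (25 + 9 - 30))*3 = (1 + 4)*3 = 5*3 = 15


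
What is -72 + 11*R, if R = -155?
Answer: -1777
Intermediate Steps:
-72 + 11*R = -72 + 11*(-155) = -72 - 1705 = -1777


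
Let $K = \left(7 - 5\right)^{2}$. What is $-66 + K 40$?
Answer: $94$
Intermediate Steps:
$K = 4$ ($K = 2^{2} = 4$)
$-66 + K 40 = -66 + 4 \cdot 40 = -66 + 160 = 94$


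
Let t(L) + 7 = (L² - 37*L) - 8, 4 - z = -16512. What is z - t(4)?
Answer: 16663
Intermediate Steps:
z = 16516 (z = 4 - 1*(-16512) = 4 + 16512 = 16516)
t(L) = -15 + L² - 37*L (t(L) = -7 + ((L² - 37*L) - 8) = -7 + (-8 + L² - 37*L) = -15 + L² - 37*L)
z - t(4) = 16516 - (-15 + 4² - 37*4) = 16516 - (-15 + 16 - 148) = 16516 - 1*(-147) = 16516 + 147 = 16663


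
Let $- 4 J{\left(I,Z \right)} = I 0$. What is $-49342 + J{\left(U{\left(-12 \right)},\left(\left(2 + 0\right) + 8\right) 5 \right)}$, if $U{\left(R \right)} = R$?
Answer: $-49342$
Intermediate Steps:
$J{\left(I,Z \right)} = 0$ ($J{\left(I,Z \right)} = - \frac{I 0}{4} = \left(- \frac{1}{4}\right) 0 = 0$)
$-49342 + J{\left(U{\left(-12 \right)},\left(\left(2 + 0\right) + 8\right) 5 \right)} = -49342 + 0 = -49342$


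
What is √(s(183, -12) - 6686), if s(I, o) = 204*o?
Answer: I*√9134 ≈ 95.572*I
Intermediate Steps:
√(s(183, -12) - 6686) = √(204*(-12) - 6686) = √(-2448 - 6686) = √(-9134) = I*√9134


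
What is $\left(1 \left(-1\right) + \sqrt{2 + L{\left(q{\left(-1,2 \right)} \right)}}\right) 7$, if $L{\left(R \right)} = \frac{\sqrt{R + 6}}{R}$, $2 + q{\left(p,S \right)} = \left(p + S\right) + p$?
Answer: $0$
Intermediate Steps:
$q{\left(p,S \right)} = -2 + S + 2 p$ ($q{\left(p,S \right)} = -2 + \left(\left(p + S\right) + p\right) = -2 + \left(\left(S + p\right) + p\right) = -2 + \left(S + 2 p\right) = -2 + S + 2 p$)
$L{\left(R \right)} = \frac{\sqrt{6 + R}}{R}$
$\left(1 \left(-1\right) + \sqrt{2 + L{\left(q{\left(-1,2 \right)} \right)}}\right) 7 = \left(1 \left(-1\right) + \sqrt{2 + \frac{\sqrt{6 + \left(-2 + 2 + 2 \left(-1\right)\right)}}{-2 + 2 + 2 \left(-1\right)}}\right) 7 = \left(-1 + \sqrt{2 + \frac{\sqrt{6 - 2}}{-2 + 2 - 2}}\right) 7 = \left(-1 + \sqrt{2 + \frac{\sqrt{6 - 2}}{-2}}\right) 7 = \left(-1 + \sqrt{2 - \frac{\sqrt{4}}{2}}\right) 7 = \left(-1 + \sqrt{2 - 1}\right) 7 = \left(-1 + \sqrt{1}\right) 7 = \left(-1 + 1\right) 7 = 0 \cdot 7 = 0$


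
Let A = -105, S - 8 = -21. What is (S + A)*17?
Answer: -2006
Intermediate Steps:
S = -13 (S = 8 - 21 = -13)
(S + A)*17 = (-13 - 105)*17 = -118*17 = -2006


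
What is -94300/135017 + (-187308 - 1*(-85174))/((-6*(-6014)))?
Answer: -8596273739/2435976714 ≈ -3.5289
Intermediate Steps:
-94300/135017 + (-187308 - 1*(-85174))/((-6*(-6014))) = -94300*1/135017 + (-187308 + 85174)/36084 = -94300/135017 - 102134*1/36084 = -94300/135017 - 51067/18042 = -8596273739/2435976714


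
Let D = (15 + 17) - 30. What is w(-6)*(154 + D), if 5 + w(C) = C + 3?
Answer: -1248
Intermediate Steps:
w(C) = -2 + C (w(C) = -5 + (C + 3) = -5 + (3 + C) = -2 + C)
D = 2 (D = 32 - 30 = 2)
w(-6)*(154 + D) = (-2 - 6)*(154 + 2) = -8*156 = -1248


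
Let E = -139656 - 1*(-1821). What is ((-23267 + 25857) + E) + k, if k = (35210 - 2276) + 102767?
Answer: 456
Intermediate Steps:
E = -137835 (E = -139656 + 1821 = -137835)
k = 135701 (k = 32934 + 102767 = 135701)
((-23267 + 25857) + E) + k = ((-23267 + 25857) - 137835) + 135701 = (2590 - 137835) + 135701 = -135245 + 135701 = 456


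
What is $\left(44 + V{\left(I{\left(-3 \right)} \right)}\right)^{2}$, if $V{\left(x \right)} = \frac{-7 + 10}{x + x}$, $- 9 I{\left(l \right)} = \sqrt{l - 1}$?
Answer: $\frac{30247}{16} + 594 i \approx 1890.4 + 594.0 i$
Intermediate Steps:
$I{\left(l \right)} = - \frac{\sqrt{-1 + l}}{9}$ ($I{\left(l \right)} = - \frac{\sqrt{l - 1}}{9} = - \frac{\sqrt{-1 + l}}{9}$)
$V{\left(x \right)} = \frac{3}{2 x}$
$\left(44 + V{\left(I{\left(-3 \right)} \right)}\right)^{2} = \left(44 + \frac{3}{2 \left(- \frac{\sqrt{-1 - 3}}{9}\right)}\right)^{2} = \left(44 + \frac{3}{2 \left(- \frac{\sqrt{-4}}{9}\right)}\right)^{2} = \left(44 + \frac{3}{2 \left(- \frac{2 i}{9}\right)}\right)^{2} = \left(44 + \frac{3 \frac{9 i}{2}}{2}\right)^{2} = \left(44 + \frac{27 i}{4}\right)^{2}$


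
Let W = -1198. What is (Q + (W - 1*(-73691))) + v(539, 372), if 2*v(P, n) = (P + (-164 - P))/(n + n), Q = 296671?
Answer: 137328967/372 ≈ 3.6916e+5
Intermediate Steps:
v(P, n) = -41/n (v(P, n) = ((P + (-164 - P))/(n + n))/2 = (-164*1/(2*n))/2 = (-82/n)/2 = -41/n)
(Q + (W - 1*(-73691))) + v(539, 372) = (296671 + (-1198 - 1*(-73691))) - 41/372 = (296671 + (-1198 + 73691)) - 41*1/372 = (296671 + 72493) - 41/372 = 369164 - 41/372 = 137328967/372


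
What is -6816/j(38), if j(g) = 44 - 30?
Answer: -3408/7 ≈ -486.86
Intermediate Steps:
j(g) = 14
-6816/j(38) = -6816/14 = -6816*1/14 = -3408/7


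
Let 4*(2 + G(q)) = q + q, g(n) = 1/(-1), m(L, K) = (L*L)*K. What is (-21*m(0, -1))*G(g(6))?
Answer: 0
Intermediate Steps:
m(L, K) = K*L² (m(L, K) = L²*K = K*L²)
g(n) = -1
G(q) = -2 + q/2 (G(q) = -2 + (q + q)/4 = -2 + (2*q)/4 = -2 + q/2)
(-21*m(0, -1))*G(g(6)) = (-(-21)*0²)*(-2 + (½)*(-1)) = (-(-21)*0)*(-2 - ½) = -21*0*(-5/2) = 0*(-5/2) = 0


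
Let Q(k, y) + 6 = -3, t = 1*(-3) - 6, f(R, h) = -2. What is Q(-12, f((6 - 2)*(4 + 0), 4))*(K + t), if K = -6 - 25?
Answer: 360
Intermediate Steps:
t = -9 (t = -3 - 6 = -9)
Q(k, y) = -9 (Q(k, y) = -6 - 3 = -9)
K = -31
Q(-12, f((6 - 2)*(4 + 0), 4))*(K + t) = -9*(-31 - 9) = -9*(-40) = 360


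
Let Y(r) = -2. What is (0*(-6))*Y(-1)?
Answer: 0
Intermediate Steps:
(0*(-6))*Y(-1) = (0*(-6))*(-2) = 0*(-2) = 0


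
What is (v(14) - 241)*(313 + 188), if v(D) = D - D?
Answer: -120741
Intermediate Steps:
v(D) = 0
(v(14) - 241)*(313 + 188) = (0 - 241)*(313 + 188) = -241*501 = -120741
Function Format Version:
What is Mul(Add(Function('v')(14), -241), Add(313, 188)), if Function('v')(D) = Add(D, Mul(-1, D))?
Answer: -120741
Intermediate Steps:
Function('v')(D) = 0
Mul(Add(Function('v')(14), -241), Add(313, 188)) = Mul(Add(0, -241), Add(313, 188)) = Mul(-241, 501) = -120741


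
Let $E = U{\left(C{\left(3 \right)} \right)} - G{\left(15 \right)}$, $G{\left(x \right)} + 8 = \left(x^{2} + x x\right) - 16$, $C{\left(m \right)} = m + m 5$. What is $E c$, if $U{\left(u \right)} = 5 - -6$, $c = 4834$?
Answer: $-2006110$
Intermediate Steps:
$C{\left(m \right)} = 6 m$ ($C{\left(m \right)} = m + 5 m = 6 m$)
$G{\left(x \right)} = -24 + 2 x^{2}$ ($G{\left(x \right)} = -8 - \left(16 - x^{2} - x x\right) = -8 + \left(\left(x^{2} + x^{2}\right) - 16\right) = -8 + \left(2 x^{2} - 16\right) = -8 + \left(-16 + 2 x^{2}\right) = -24 + 2 x^{2}$)
$U{\left(u \right)} = 11$ ($U{\left(u \right)} = 5 + 6 = 11$)
$E = -415$ ($E = 11 - \left(-24 + 2 \cdot 15^{2}\right) = 11 - \left(-24 + 2 \cdot 225\right) = 11 - \left(-24 + 450\right) = 11 - 426 = -415$)
$E c = \left(-415\right) 4834 = -2006110$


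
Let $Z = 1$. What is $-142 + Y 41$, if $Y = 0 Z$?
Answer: $-142$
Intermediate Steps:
$Y = 0$ ($Y = 0 \cdot 1 = 0$)
$-142 + Y 41 = -142 + 0 \cdot 41 = -142 + 0 = -142$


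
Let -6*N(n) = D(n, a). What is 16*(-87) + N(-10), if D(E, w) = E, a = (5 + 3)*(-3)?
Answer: -4171/3 ≈ -1390.3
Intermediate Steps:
a = -24 (a = 8*(-3) = -24)
N(n) = -n/6
16*(-87) + N(-10) = 16*(-87) - ⅙*(-10) = -1392 + 5/3 = -4171/3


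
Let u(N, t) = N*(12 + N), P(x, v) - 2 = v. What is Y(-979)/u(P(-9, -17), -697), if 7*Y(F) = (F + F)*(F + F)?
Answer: 3833764/315 ≈ 12171.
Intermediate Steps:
P(x, v) = 2 + v
Y(F) = 4*F**2/7 (Y(F) = ((F + F)*(F + F))/7 = ((2*F)*(2*F))/7 = (4*F**2)/7 = 4*F**2/7)
Y(-979)/u(P(-9, -17), -697) = ((4/7)*(-979)**2)/(((2 - 17)*(12 + (2 - 17)))) = ((4/7)*958441)/((-15*(12 - 15))) = 3833764/(7*((-15*(-3)))) = (3833764/7)/45 = (3833764/7)*(1/45) = 3833764/315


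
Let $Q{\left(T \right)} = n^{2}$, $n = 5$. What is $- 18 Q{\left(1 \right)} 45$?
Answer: $-20250$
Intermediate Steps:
$Q{\left(T \right)} = 25$ ($Q{\left(T \right)} = 5^{2} = 25$)
$- 18 Q{\left(1 \right)} 45 = \left(-18\right) 25 \cdot 45 = \left(-450\right) 45 = -20250$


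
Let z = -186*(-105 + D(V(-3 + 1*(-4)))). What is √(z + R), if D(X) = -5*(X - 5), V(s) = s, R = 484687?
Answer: √493057 ≈ 702.18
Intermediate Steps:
D(X) = 25 - 5*X (D(X) = -5*(-5 + X) = 25 - 5*X)
z = 8370 (z = -186*(-105 + (25 - 5*(-3 + 1*(-4)))) = -186*(-105 + (25 - 5*(-3 - 4))) = -186*(-105 + (25 - 5*(-7))) = -186*(-105 + (25 + 35)) = -186*(-105 + 60) = -186*(-45) = 8370)
√(z + R) = √(8370 + 484687) = √493057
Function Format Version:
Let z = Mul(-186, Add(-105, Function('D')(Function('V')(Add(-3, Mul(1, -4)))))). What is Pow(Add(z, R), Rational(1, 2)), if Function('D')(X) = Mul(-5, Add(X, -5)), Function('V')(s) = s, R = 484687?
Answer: Pow(493057, Rational(1, 2)) ≈ 702.18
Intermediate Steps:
Function('D')(X) = Add(25, Mul(-5, X)) (Function('D')(X) = Mul(-5, Add(-5, X)) = Add(25, Mul(-5, X)))
z = 8370 (z = Mul(-186, Add(-105, Add(25, Mul(-5, Add(-3, Mul(1, -4)))))) = Mul(-186, Add(-105, Add(25, Mul(-5, Add(-3, -4))))) = Mul(-186, Add(-105, Add(25, Mul(-5, -7)))) = Mul(-186, Add(-105, Add(25, 35))) = Mul(-186, Add(-105, 60)) = Mul(-186, -45) = 8370)
Pow(Add(z, R), Rational(1, 2)) = Pow(Add(8370, 484687), Rational(1, 2)) = Pow(493057, Rational(1, 2))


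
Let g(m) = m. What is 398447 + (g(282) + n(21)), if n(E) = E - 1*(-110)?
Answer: 398860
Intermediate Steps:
n(E) = 110 + E (n(E) = E + 110 = 110 + E)
398447 + (g(282) + n(21)) = 398447 + (282 + (110 + 21)) = 398447 + (282 + 131) = 398447 + 413 = 398860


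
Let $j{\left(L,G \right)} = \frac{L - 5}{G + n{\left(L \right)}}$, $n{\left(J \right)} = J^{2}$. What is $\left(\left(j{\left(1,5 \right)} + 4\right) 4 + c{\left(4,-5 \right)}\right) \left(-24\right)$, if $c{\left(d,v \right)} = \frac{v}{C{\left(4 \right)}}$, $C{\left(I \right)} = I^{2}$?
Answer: $- \frac{625}{2} \approx -312.5$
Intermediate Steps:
$j{\left(L,G \right)} = \frac{-5 + L}{G + L^{2}}$ ($j{\left(L,G \right)} = \frac{L - 5}{G + L^{2}} = \frac{-5 + L}{G + L^{2}}$)
$c{\left(d,v \right)} = \frac{v}{16}$ ($c{\left(d,v \right)} = \frac{v}{4^{2}} = \frac{v}{16}$)
$\left(\left(j{\left(1,5 \right)} + 4\right) 4 + c{\left(4,-5 \right)}\right) \left(-24\right) = \left(\left(\frac{-5 + 1}{5 + 1^{2}} + 4\right) 4 + \frac{1}{16} \left(-5\right)\right) \left(-24\right) = \left(\left(\frac{1}{5 + 1} \left(-4\right) + 4\right) 4 - \frac{5}{16}\right) \left(-24\right) = \left(\left(\frac{1}{6} \left(-4\right) + 4\right) 4 - \frac{5}{16}\right) \left(-24\right) = \left(\left(- \frac{2}{3} + 4\right) 4 - \frac{5}{16}\right) \left(-24\right) = \left(\frac{10}{3} \cdot 4 - \frac{5}{16}\right) \left(-24\right) = \left(\frac{40}{3} - \frac{5}{16}\right) \left(-24\right) = \frac{625}{48} \left(-24\right) = - \frac{625}{2}$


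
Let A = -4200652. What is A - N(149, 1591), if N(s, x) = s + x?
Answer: -4202392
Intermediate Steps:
A - N(149, 1591) = -4200652 - (149 + 1591) = -4200652 - 1*1740 = -4200652 - 1740 = -4202392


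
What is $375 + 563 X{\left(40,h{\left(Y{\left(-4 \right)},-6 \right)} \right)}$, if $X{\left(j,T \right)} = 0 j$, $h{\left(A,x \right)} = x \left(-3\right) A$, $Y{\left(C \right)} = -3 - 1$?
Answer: $375$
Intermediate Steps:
$Y{\left(C \right)} = -4$ ($Y{\left(C \right)} = -3 - 1 = -4$)
$h{\left(A,x \right)} = - 3 A x$ ($h{\left(A,x \right)} = - 3 x A = - 3 A x$)
$X{\left(j,T \right)} = 0$
$375 + 563 X{\left(40,h{\left(Y{\left(-4 \right)},-6 \right)} \right)} = 375 + 563 \cdot 0 = 375 + 0 = 375$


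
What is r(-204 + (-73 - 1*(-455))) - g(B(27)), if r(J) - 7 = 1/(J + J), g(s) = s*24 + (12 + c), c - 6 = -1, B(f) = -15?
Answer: 124601/356 ≈ 350.00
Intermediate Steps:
c = 5 (c = 6 - 1 = 5)
g(s) = 17 + 24*s (g(s) = s*24 + (12 + 5) = 24*s + 17 = 17 + 24*s)
r(J) = 7 + 1/(2*J) (r(J) = 7 + 1/(J + J) = 7 + 1/(2*J))
r(-204 + (-73 - 1*(-455))) - g(B(27)) = (7 + 1/(2*(-204 + (-73 - 1*(-455))))) - (17 + 24*(-15)) = (7 + 1/(2*(-204 + (-73 + 455)))) - (17 - 360) = (7 + 1/(2*(-204 + 382))) - 1*(-343) = (7 + (½)/178) + 343 = (7 + (½)*(1/178)) + 343 = (7 + 1/356) + 343 = 2493/356 + 343 = 124601/356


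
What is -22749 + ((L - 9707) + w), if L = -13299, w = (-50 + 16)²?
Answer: -44599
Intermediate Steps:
w = 1156 (w = (-34)² = 1156)
-22749 + ((L - 9707) + w) = -22749 + ((-13299 - 9707) + 1156) = -22749 + (-23006 + 1156) = -22749 - 21850 = -44599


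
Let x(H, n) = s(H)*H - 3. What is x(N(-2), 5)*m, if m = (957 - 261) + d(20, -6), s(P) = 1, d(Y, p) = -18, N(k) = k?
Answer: -3390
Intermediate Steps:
x(H, n) = -3 + H (x(H, n) = 1*H - 3 = H - 3 = -3 + H)
m = 678 (m = (957 - 261) - 18 = 696 - 18 = 678)
x(N(-2), 5)*m = (-3 - 2)*678 = -5*678 = -3390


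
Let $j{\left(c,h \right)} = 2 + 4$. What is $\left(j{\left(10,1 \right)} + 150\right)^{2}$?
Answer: $24336$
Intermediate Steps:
$j{\left(c,h \right)} = 6$
$\left(j{\left(10,1 \right)} + 150\right)^{2} = \left(6 + 150\right)^{2} = 156^{2} = 24336$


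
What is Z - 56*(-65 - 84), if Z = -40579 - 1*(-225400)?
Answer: 193165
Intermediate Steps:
Z = 184821 (Z = -40579 + 225400 = 184821)
Z - 56*(-65 - 84) = 184821 - 56*(-65 - 84) = 184821 - 56*(-149) = 184821 - 1*(-8344) = 184821 + 8344 = 193165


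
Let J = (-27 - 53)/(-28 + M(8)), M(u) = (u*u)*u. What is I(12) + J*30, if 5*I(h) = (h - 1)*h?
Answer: 12972/605 ≈ 21.441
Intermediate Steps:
M(u) = u³ (M(u) = u²*u = u³)
J = -20/121 (J = (-27 - 53)/(-28 + 8³) = -80/(-28 + 512) = -80/484 = -80*1/484 = -20/121 ≈ -0.16529)
I(h) = h*(-1 + h)/5 (I(h) = ((h - 1)*h)/5 = ((-1 + h)*h)/5 = (h*(-1 + h))/5 = h*(-1 + h)/5)
I(12) + J*30 = (⅕)*12*(-1 + 12) - 20/121*30 = (⅕)*12*11 - 600/121 = 132/5 - 600/121 = 12972/605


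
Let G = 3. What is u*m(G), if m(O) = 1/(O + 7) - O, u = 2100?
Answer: -6090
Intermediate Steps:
m(O) = 1/(7 + O) - O
u*m(G) = 2100*((1 - 1*3² - 7*3)/(7 + 3)) = 2100*((1 - 1*9 - 21)/10) = 2100*((1 - 9 - 21)/10) = 2100*((⅒)*(-29)) = 2100*(-29/10) = -6090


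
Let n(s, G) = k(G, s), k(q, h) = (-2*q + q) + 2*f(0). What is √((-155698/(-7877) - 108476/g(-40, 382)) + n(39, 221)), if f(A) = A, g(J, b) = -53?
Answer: √321649966908745/417481 ≈ 42.959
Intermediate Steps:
k(q, h) = -q (k(q, h) = (-2*q + q) + 2*0 = -q + 0 = -q)
n(s, G) = -G
√((-155698/(-7877) - 108476/g(-40, 382)) + n(39, 221)) = √((-155698/(-7877) - 108476/(-53)) - 1*221) = √((-155698*(-1/7877) - 108476*(-1/53)) - 221) = √((155698/7877 + 108476/53) - 221) = √(862717446/417481 - 221) = √(770454145/417481) = √321649966908745/417481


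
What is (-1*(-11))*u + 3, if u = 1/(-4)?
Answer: ¼ ≈ 0.25000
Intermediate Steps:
u = -¼ ≈ -0.25000
(-1*(-11))*u + 3 = -1*(-11)*(-¼) + 3 = 11*(-¼) + 3 = -11/4 + 3 = ¼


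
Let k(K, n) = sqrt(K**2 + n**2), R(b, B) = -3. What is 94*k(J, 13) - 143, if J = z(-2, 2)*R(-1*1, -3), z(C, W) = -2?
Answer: -143 + 94*sqrt(205) ≈ 1202.9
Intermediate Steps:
J = 6 (J = -2*(-3) = 6)
94*k(J, 13) - 143 = 94*sqrt(6**2 + 13**2) - 143 = 94*sqrt(36 + 169) - 143 = 94*sqrt(205) - 143 = -143 + 94*sqrt(205)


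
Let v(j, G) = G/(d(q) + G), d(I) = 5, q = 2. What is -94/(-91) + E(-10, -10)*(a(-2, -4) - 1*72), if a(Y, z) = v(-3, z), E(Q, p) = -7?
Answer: 48506/91 ≈ 533.03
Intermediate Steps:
v(j, G) = G/(5 + G)
a(Y, z) = z/(5 + z)
-94/(-91) + E(-10, -10)*(a(-2, -4) - 1*72) = -94/(-91) - 7*(-4/(5 - 4) - 1*72) = -94*(-1/91) - 7*(-4/1 - 72) = 94/91 - 7*(-4*1 - 72) = 94/91 - 7*(-4 - 72) = 94/91 - 7*(-76) = 94/91 + 532 = 48506/91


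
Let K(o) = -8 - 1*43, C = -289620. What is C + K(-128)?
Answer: -289671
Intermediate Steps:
K(o) = -51 (K(o) = -8 - 43 = -51)
C + K(-128) = -289620 - 51 = -289671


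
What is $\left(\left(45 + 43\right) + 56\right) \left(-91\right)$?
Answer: $-13104$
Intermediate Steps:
$\left(\left(45 + 43\right) + 56\right) \left(-91\right) = \left(88 + 56\right) \left(-91\right) = 144 \left(-91\right) = -13104$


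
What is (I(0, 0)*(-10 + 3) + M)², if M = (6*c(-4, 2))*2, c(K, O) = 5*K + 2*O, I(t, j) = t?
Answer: 36864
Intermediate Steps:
c(K, O) = 2*O + 5*K
M = -192 (M = (6*(2*2 + 5*(-4)))*2 = (6*(4 - 20))*2 = (6*(-16))*2 = -96*2 = -192)
(I(0, 0)*(-10 + 3) + M)² = (0*(-10 + 3) - 192)² = (0*(-7) - 192)² = (0 - 192)² = (-192)² = 36864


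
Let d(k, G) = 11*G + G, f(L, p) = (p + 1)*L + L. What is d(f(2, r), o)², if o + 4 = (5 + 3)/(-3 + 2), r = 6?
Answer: 20736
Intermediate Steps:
f(L, p) = L + L*(1 + p) (f(L, p) = (1 + p)*L + L = L*(1 + p) + L = L + L*(1 + p))
o = -12 (o = -4 + (5 + 3)/(-3 + 2) = -4 + 8/(-1) = -4 + 8*(-1) = -4 - 8 = -12)
d(k, G) = 12*G
d(f(2, r), o)² = (12*(-12))² = (-144)² = 20736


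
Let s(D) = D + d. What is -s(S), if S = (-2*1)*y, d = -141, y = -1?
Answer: 139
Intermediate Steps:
S = 2 (S = -2*1*(-1) = -2*(-1) = 2)
s(D) = -141 + D (s(D) = D - 141 = -141 + D)
-s(S) = -(-141 + 2) = -1*(-139) = 139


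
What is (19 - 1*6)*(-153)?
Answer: -1989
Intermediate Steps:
(19 - 1*6)*(-153) = (19 - 6)*(-153) = 13*(-153) = -1989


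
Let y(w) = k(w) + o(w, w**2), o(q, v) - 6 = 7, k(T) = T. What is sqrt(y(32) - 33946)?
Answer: I*sqrt(33901) ≈ 184.12*I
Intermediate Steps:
o(q, v) = 13 (o(q, v) = 6 + 7 = 13)
y(w) = 13 + w (y(w) = w + 13 = 13 + w)
sqrt(y(32) - 33946) = sqrt((13 + 32) - 33946) = sqrt(45 - 33946) = sqrt(-33901) = I*sqrt(33901)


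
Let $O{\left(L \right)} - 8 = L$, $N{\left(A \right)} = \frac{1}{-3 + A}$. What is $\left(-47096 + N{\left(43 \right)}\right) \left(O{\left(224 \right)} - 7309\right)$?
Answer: $\frac{13331928603}{40} \approx 3.333 \cdot 10^{8}$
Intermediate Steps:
$O{\left(L \right)} = 8 + L$
$\left(-47096 + N{\left(43 \right)}\right) \left(O{\left(224 \right)} - 7309\right) = \left(-47096 + \frac{1}{-3 + 43}\right) \left(\left(8 + 224\right) - 7309\right) = \left(-47096 + \frac{1}{40}\right) \left(232 - 7309\right) = \left(-47096 + \frac{1}{40}\right) \left(-7077\right) = \left(- \frac{1883839}{40}\right) \left(-7077\right) = \frac{13331928603}{40}$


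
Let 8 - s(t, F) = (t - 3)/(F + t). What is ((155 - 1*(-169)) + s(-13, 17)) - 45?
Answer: 291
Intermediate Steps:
s(t, F) = 8 - (-3 + t)/(F + t) (s(t, F) = 8 - (t - 3)/(F + t) = 8 - (-3 + t)/(F + t))
((155 - 1*(-169)) + s(-13, 17)) - 45 = ((155 - 1*(-169)) + (3 + 7*(-13) + 8*17)/(17 - 13)) - 45 = ((155 + 169) + (3 - 91 + 136)/4) - 45 = (324 + (¼)*48) - 45 = (324 + 12) - 45 = 336 - 45 = 291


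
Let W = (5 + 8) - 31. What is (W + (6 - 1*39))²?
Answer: 2601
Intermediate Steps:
W = -18 (W = 13 - 31 = -18)
(W + (6 - 1*39))² = (-18 + (6 - 1*39))² = (-18 + (6 - 39))² = (-18 - 33)² = (-51)² = 2601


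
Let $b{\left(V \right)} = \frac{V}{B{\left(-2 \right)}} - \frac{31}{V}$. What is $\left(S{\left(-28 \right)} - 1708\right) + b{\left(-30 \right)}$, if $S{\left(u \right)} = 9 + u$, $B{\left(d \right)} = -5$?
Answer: $- \frac{51599}{30} \approx -1720.0$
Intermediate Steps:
$b{\left(V \right)} = - \frac{31}{V} - \frac{V}{5}$ ($b{\left(V \right)} = \frac{V}{-5} - \frac{31}{V} = V \left(- \frac{1}{5}\right) - \frac{31}{V} = - \frac{V}{5} - \frac{31}{V} = - \frac{31}{V} - \frac{V}{5}$)
$\left(S{\left(-28 \right)} - 1708\right) + b{\left(-30 \right)} = \left(\left(9 - 28\right) - 1708\right) - \left(-6 + \frac{31}{-30}\right) = \left(-19 - 1708\right) + \left(\left(-31\right) \left(- \frac{1}{30}\right) + 6\right) = -1727 + \left(\frac{31}{30} + 6\right) = -1727 + \frac{211}{30} = - \frac{51599}{30}$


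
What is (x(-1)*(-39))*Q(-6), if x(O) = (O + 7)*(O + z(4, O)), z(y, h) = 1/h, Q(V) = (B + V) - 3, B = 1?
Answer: -3744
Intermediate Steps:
Q(V) = -2 + V (Q(V) = (1 + V) - 3 = -2 + V)
z(y, h) = 1/h
x(O) = (7 + O)*(O + 1/O) (x(O) = (O + 7)*(O + 1/O) = (7 + O)*(O + 1/O))
(x(-1)*(-39))*Q(-6) = ((1 + (-1)**2 + 7*(-1) + 7/(-1))*(-39))*(-2 - 6) = ((1 + 1 - 7 + 7*(-1))*(-39))*(-8) = ((1 + 1 - 7 - 7)*(-39))*(-8) = -12*(-39)*(-8) = 468*(-8) = -3744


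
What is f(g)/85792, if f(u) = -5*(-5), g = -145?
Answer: 25/85792 ≈ 0.00029140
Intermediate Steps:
f(u) = 25
f(g)/85792 = 25/85792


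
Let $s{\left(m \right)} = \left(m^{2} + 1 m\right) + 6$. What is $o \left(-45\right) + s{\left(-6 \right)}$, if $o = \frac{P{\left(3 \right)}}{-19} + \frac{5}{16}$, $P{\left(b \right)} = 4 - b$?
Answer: $\frac{7389}{304} \approx 24.306$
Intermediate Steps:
$s{\left(m \right)} = 6 + m + m^{2}$ ($s{\left(m \right)} = \left(m^{2} + m\right) + 6 = \left(m + m^{2}\right) + 6 = 6 + m + m^{2}$)
$o = \frac{79}{304}$ ($o = \frac{4 - 3}{-19} + \frac{5}{16} = \left(4 - 3\right) \left(- \frac{1}{19}\right) + 5 \cdot \frac{1}{16} = 1 \left(- \frac{1}{19}\right) + \frac{5}{16} = - \frac{1}{19} + \frac{5}{16} = \frac{79}{304} \approx 0.25987$)
$o \left(-45\right) + s{\left(-6 \right)} = \frac{79}{304} \left(-45\right) + \left(6 - 6 + \left(-6\right)^{2}\right) = - \frac{3555}{304} + \left(6 - 6 + 36\right) = - \frac{3555}{304} + 36 = \frac{7389}{304}$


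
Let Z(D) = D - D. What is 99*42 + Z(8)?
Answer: 4158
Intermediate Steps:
Z(D) = 0
99*42 + Z(8) = 99*42 + 0 = 4158 + 0 = 4158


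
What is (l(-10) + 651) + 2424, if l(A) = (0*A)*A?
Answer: 3075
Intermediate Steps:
l(A) = 0 (l(A) = 0*A = 0)
(l(-10) + 651) + 2424 = (0 + 651) + 2424 = 651 + 2424 = 3075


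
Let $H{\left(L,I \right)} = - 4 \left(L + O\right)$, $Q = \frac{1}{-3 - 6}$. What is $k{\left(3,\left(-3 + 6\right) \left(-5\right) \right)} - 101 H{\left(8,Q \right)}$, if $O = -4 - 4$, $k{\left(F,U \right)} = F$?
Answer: $3$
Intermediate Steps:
$O = -8$
$Q = - \frac{1}{9}$ ($Q = \frac{1}{-9} = - \frac{1}{9} \approx -0.11111$)
$H{\left(L,I \right)} = 32 - 4 L$ ($H{\left(L,I \right)} = - 4 \left(L - 8\right) = - 4 \left(-8 + L\right) = 32 - 4 L$)
$k{\left(3,\left(-3 + 6\right) \left(-5\right) \right)} - 101 H{\left(8,Q \right)} = 3 - 101 \left(32 - 32\right) = 3 - 0 = 3 + 0 = 3$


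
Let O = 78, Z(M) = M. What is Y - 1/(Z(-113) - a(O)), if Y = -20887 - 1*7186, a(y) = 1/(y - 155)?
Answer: -244235023/8700 ≈ -28073.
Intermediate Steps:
a(y) = 1/(-155 + y)
Y = -28073 (Y = -20887 - 7186 = -28073)
Y - 1/(Z(-113) - a(O)) = -28073 - 1/(-113 - 1/(-155 + 78)) = -28073 - 1/(-113 - 1/(-77)) = -28073 - 1/(-113 - 1*(-1/77)) = -28073 - 1/(-113 + 1/77) = -28073 - 1/(-8700/77) = -28073 - 1*(-77/8700) = -28073 + 77/8700 = -244235023/8700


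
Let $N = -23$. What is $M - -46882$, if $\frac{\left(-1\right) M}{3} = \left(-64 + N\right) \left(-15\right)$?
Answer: $42967$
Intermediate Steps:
$M = -3915$ ($M = - 3 \left(-64 - 23\right) \left(-15\right) = - 3 \left(\left(-87\right) \left(-15\right)\right) = \left(-3\right) 1305 = -3915$)
$M - -46882 = -3915 - -46882 = -3915 + 46882 = 42967$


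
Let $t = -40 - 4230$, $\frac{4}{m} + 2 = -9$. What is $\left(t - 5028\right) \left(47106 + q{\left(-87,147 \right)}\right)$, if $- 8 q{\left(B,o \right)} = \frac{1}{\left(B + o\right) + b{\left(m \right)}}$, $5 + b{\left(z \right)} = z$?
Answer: $- \frac{1052931726413}{2404} \approx -4.3799 \cdot 10^{8}$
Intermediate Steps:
$m = - \frac{4}{11}$ ($m = \frac{4}{-2 - 9} = \frac{4}{-11} = 4 \left(- \frac{1}{11}\right) = - \frac{4}{11} \approx -0.36364$)
$b{\left(z \right)} = -5 + z$
$t = -4270$ ($t = -40 - 4230 = -4270$)
$q{\left(B,o \right)} = - \frac{1}{8 \left(- \frac{59}{11} + B + o\right)}$ ($q{\left(B,o \right)} = - \frac{1}{8 \left(\left(B + o\right) - \frac{59}{11}\right)} = - \frac{1}{8 \left(- \frac{59}{11} + B + o\right)}$)
$\left(t - 5028\right) \left(47106 + q{\left(-87,147 \right)}\right) = \left(-4270 - 5028\right) \left(47106 - \frac{11}{-472 + 88 \left(-87\right) + 88 \cdot 147}\right) = - 9298 \left(47106 - \frac{11}{-472 - 7656 + 12936}\right) = - 9298 \left(47106 - \frac{11}{4808}\right) = \left(-9298\right) \frac{226485637}{4808} = - \frac{1052931726413}{2404}$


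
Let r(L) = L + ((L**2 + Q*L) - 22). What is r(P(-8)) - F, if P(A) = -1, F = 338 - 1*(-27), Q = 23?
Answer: -410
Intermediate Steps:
F = 365 (F = 338 + 27 = 365)
r(L) = -22 + L**2 + 24*L (r(L) = L + ((L**2 + 23*L) - 22) = L + (-22 + L**2 + 23*L) = -22 + L**2 + 24*L)
r(P(-8)) - F = (-22 + (-1)**2 + 24*(-1)) - 1*365 = (-22 + 1 - 24) - 365 = -45 - 365 = -410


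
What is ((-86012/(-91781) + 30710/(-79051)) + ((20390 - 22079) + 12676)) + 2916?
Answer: 100875526530495/7255379831 ≈ 13904.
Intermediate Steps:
((-86012/(-91781) + 30710/(-79051)) + ((20390 - 22079) + 12676)) + 2916 = ((-86012*(-1/91781) + 30710*(-1/79051)) + (-1689 + 12676)) + 2916 = ((86012/91781 - 30710/79051) + 10987) + 2916 = (3980740102/7255379831 + 10987) + 2916 = 79718838943299/7255379831 + 2916 = 100875526530495/7255379831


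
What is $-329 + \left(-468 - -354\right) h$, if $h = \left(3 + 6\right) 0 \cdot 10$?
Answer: $-329$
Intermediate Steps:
$h = 0$ ($h = 9 \cdot 0 \cdot 10 = 0 \cdot 10 = 0$)
$-329 + \left(-468 - -354\right) h = -329 + \left(-468 - -354\right) 0 = -329 + \left(-468 + 354\right) 0 = -329 - 0 = -329 + 0 = -329$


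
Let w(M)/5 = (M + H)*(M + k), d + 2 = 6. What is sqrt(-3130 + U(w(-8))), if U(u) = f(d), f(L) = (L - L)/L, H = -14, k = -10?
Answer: I*sqrt(3130) ≈ 55.946*I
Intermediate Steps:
d = 4 (d = -2 + 6 = 4)
w(M) = 5*(-14 + M)*(-10 + M) (w(M) = 5*((M - 14)*(M - 10)) = 5*((-14 + M)*(-10 + M)) = 5*(-14 + M)*(-10 + M))
f(L) = 0 (f(L) = 0/L = 0)
U(u) = 0
sqrt(-3130 + U(w(-8))) = sqrt(-3130 + 0) = sqrt(-3130) = I*sqrt(3130)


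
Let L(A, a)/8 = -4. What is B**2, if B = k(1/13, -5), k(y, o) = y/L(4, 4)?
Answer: 1/173056 ≈ 5.7785e-6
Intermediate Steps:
L(A, a) = -32 (L(A, a) = 8*(-4) = -32)
k(y, o) = -y/32 (k(y, o) = y/(-32) = y*(-1/32) = -y/32)
B = -1/416 (B = -1/32/13 = -1/32*1/13 = -1/416 ≈ -0.0024038)
B**2 = (-1/416)**2 = 1/173056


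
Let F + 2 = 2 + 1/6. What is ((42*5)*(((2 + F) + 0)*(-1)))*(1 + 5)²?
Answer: -16380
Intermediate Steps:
F = ⅙ (F = -2 + (2 + 1/6) = -2 + (2 + 1*(⅙)) = -2 + (2 + ⅙) = -2 + 13/6 = ⅙ ≈ 0.16667)
((42*5)*(((2 + F) + 0)*(-1)))*(1 + 5)² = ((42*5)*(((2 + ⅙) + 0)*(-1)))*(1 + 5)² = (210*((13/6 + 0)*(-1)))*6² = (210*((13/6)*(-1)))*36 = (210*(-13/6))*36 = -455*36 = -16380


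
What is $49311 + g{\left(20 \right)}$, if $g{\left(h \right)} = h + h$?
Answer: $49351$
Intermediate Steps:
$g{\left(h \right)} = 2 h$
$49311 + g{\left(20 \right)} = 49311 + 2 \cdot 20 = 49311 + 40 = 49351$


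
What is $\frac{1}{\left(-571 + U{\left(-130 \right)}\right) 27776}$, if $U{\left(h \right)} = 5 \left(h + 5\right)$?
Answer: $- \frac{1}{33220096} \approx -3.0102 \cdot 10^{-8}$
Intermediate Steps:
$U{\left(h \right)} = 25 + 5 h$ ($U{\left(h \right)} = 5 \left(5 + h\right) = 25 + 5 h$)
$\frac{1}{\left(-571 + U{\left(-130 \right)}\right) 27776} = \frac{1}{\left(-571 + \left(25 + 5 \left(-130\right)\right)\right) 27776} = \frac{1}{-571 + \left(25 - 650\right)} \frac{1}{27776} = \frac{1}{-571 - 625} \cdot \frac{1}{27776} = \frac{1}{-1196} \cdot \frac{1}{27776} = \left(- \frac{1}{1196}\right) \frac{1}{27776} = - \frac{1}{33220096}$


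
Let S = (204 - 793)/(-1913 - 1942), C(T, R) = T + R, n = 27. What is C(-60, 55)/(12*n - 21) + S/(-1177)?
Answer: -7621714/458270835 ≈ -0.016631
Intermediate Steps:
C(T, R) = R + T
S = 589/3855 (S = -589/(-3855) = -589*(-1/3855) = 589/3855 ≈ 0.15279)
C(-60, 55)/(12*n - 21) + S/(-1177) = (55 - 60)/(12*27 - 21) + (589/3855)/(-1177) = -5/(324 - 21) + (589/3855)*(-1/1177) = -5/303 - 589/4537335 = -7621714/458270835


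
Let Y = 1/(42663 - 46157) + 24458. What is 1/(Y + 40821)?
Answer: 3494/228084825 ≈ 1.5319e-5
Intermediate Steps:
Y = 85456251/3494 (Y = 1/(-3494) + 24458 = -1/3494 + 24458 = 85456251/3494 ≈ 24458.)
1/(Y + 40821) = 1/(85456251/3494 + 40821) = 1/(228084825/3494) = 3494/228084825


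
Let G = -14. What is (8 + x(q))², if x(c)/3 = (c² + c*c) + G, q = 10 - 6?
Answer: 3844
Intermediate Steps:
q = 4
x(c) = -42 + 6*c² (x(c) = 3*((c² + c*c) - 14) = 3*((c² + c²) - 14) = 3*(2*c² - 14) = 3*(-14 + 2*c²) = -42 + 6*c²)
(8 + x(q))² = (8 + (-42 + 6*4²))² = (8 + (-42 + 6*16))² = (8 + (-42 + 96))² = (8 + 54)² = 62² = 3844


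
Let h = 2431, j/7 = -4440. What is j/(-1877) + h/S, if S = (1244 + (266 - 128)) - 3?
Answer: 47422307/2588383 ≈ 18.321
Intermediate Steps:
j = -31080 (j = 7*(-4440) = -31080)
S = 1379 (S = (1244 + 138) - 3 = 1382 - 3 = 1379)
j/(-1877) + h/S = -31080/(-1877) + 2431/1379 = -31080*(-1/1877) + 2431*(1/1379) = 31080/1877 + 2431/1379 = 47422307/2588383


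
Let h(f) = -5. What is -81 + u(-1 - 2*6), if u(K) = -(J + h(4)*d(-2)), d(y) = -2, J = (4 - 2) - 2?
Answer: -91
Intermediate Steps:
J = 0 (J = 2 - 2 = 0)
u(K) = -10 (u(K) = -(0 - 5*(-2)) = -(0 + 10) = -1*10 = -10)
-81 + u(-1 - 2*6) = -81 - 10 = -91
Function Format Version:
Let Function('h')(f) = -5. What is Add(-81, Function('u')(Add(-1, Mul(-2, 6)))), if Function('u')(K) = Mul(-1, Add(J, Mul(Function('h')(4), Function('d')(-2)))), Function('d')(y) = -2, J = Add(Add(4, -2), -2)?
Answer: -91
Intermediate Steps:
J = 0 (J = Add(2, -2) = 0)
Function('u')(K) = -10 (Function('u')(K) = Mul(-1, Add(0, Mul(-5, -2))) = Mul(-1, Add(0, 10)) = Mul(-1, 10) = -10)
Add(-81, Function('u')(Add(-1, Mul(-2, 6)))) = Add(-81, -10) = -91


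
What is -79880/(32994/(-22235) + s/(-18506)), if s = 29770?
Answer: 16434547545400/636261457 ≈ 25830.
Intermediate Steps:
-79880/(32994/(-22235) + s/(-18506)) = -79880/(32994/(-22235) + 29770/(-18506)) = -79880/(32994*(-1/22235) + 29770*(-1/18506)) = -79880/(-32994/22235 - 14885/9253) = -79880/(-636261457/205740455) = -79880*(-205740455/636261457) = 16434547545400/636261457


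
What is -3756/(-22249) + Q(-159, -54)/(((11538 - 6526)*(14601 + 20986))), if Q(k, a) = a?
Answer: 17629648311/104430976762 ≈ 0.16882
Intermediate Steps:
-3756/(-22249) + Q(-159, -54)/(((11538 - 6526)*(14601 + 20986))) = -3756/(-22249) - 54*1/((11538 - 6526)*(14601 + 20986)) = -3756*(-1/22249) - 54/(5012*35587) = 3756/22249 - 54/178362044 = 3756/22249 - 54*1/178362044 = 3756/22249 - 27/89181022 = 17629648311/104430976762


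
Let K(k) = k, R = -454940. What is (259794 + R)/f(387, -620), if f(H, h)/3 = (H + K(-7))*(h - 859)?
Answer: 97573/843030 ≈ 0.11574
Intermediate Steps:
f(H, h) = 3*(-859 + h)*(-7 + H) (f(H, h) = 3*((H - 7)*(h - 859)) = 3*((-7 + H)*(-859 + h)) = 3*((-859 + h)*(-7 + H)) = 3*(-859 + h)*(-7 + H))
(259794 + R)/f(387, -620) = (259794 - 454940)/(18039 - 2577*387 - 21*(-620) + 3*387*(-620)) = -195146/(18039 - 997299 + 13020 - 719820) = -195146/(-1686060) = -195146*(-1/1686060) = 97573/843030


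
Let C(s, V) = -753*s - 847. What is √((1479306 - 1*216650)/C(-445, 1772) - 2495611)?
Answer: I*√69699215567249339/167119 ≈ 1579.8*I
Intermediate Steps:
C(s, V) = -847 - 753*s
√((1479306 - 1*216650)/C(-445, 1772) - 2495611) = √((1479306 - 1*216650)/(-847 - 753*(-445)) - 2495611) = √((1479306 - 216650)/(-847 + 335085) - 2495611) = √(1262656/334238 - 2495611) = √(1262656*(1/334238) - 2495611) = √(631328/167119 - 2495611) = √(-417063383381/167119) = I*√69699215567249339/167119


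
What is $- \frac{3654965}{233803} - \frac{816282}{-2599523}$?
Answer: $- \frac{131131216919}{8560229239} \approx -15.319$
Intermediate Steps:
$- \frac{3654965}{233803} - \frac{816282}{-2599523} = \left(-3654965\right) \frac{1}{233803} - - \frac{816282}{2599523} = - \frac{3654965}{233803} + \frac{816282}{2599523} = - \frac{131131216919}{8560229239}$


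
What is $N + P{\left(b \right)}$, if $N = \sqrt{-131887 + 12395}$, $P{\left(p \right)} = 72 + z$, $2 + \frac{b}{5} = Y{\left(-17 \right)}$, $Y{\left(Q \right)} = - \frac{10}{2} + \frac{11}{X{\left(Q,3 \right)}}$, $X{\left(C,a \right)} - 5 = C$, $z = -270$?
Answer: $-198 + 2 i \sqrt{29873} \approx -198.0 + 345.68 i$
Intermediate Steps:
$X{\left(C,a \right)} = 5 + C$
$Y{\left(Q \right)} = -5 + \frac{11}{5 + Q}$ ($Y{\left(Q \right)} = - \frac{10}{2} + \frac{11}{5 + Q} = \left(-10\right) \frac{1}{2} + \frac{11}{5 + Q} = -5 + \frac{11}{5 + Q}$)
$b = - \frac{475}{12}$ ($b = -10 + 5 \frac{-14 - -85}{5 - 17} = -10 + 5 \frac{-14 + 85}{-12} = -10 + 5 \left(\left(- \frac{1}{12}\right) 71\right) = -10 + 5 \left(- \frac{71}{12}\right) = -10 - \frac{355}{12} = - \frac{475}{12} \approx -39.583$)
$P{\left(p \right)} = -198$ ($P{\left(p \right)} = 72 - 270 = -198$)
$N = 2 i \sqrt{29873}$ ($N = \sqrt{-119492} = 2 i \sqrt{29873} \approx 345.68 i$)
$N + P{\left(b \right)} = 2 i \sqrt{29873} - 198 = -198 + 2 i \sqrt{29873}$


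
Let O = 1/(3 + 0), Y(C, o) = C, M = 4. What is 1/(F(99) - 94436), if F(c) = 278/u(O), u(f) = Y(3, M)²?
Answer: -9/849646 ≈ -1.0593e-5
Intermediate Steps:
O = ⅓ (O = 1/3 = ⅓ ≈ 0.33333)
u(f) = 9 (u(f) = 3² = 9)
F(c) = 278/9
1/(F(99) - 94436) = 1/(278/9 - 94436) = 1/(-849646/9) = -9/849646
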